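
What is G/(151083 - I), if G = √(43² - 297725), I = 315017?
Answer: -I*√73969/81967 ≈ -0.0033181*I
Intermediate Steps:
G = 2*I*√73969 (G = √(1849 - 297725) = √(-295876) = 2*I*√73969 ≈ 543.95*I)
G/(151083 - I) = (2*I*√73969)/(151083 - 1*315017) = (2*I*√73969)/(151083 - 315017) = (2*I*√73969)/(-163934) = (2*I*√73969)*(-1/163934) = -I*√73969/81967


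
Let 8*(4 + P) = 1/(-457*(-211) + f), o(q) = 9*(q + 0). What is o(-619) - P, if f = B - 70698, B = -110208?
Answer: -3762356743/675832 ≈ -5567.0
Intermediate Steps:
o(q) = 9*q
f = -180906 (f = -110208 - 70698 = -180906)
P = -2703329/675832 (P = -4 + 1/(8*(-457*(-211) - 180906)) = -4 + 1/(8*(96427 - 180906)) = -4 + (⅛)/(-84479) = -4 + (⅛)*(-1/84479) = -4 - 1/675832 = -2703329/675832 ≈ -4.0000)
o(-619) - P = 9*(-619) - 1*(-2703329/675832) = -5571 + 2703329/675832 = -3762356743/675832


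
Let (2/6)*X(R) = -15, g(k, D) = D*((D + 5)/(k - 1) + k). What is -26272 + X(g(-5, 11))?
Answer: -26317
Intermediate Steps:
g(k, D) = D*(k + (5 + D)/(-1 + k)) (g(k, D) = D*((5 + D)/(-1 + k) + k) = D*(k + (5 + D)/(-1 + k)))
X(R) = -45 (X(R) = 3*(-15) = -45)
-26272 + X(g(-5, 11)) = -26272 - 45 = -26317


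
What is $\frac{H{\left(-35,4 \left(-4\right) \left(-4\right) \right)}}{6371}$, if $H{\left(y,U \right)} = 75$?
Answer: $\frac{75}{6371} \approx 0.011772$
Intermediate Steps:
$\frac{H{\left(-35,4 \left(-4\right) \left(-4\right) \right)}}{6371} = \frac{75}{6371}$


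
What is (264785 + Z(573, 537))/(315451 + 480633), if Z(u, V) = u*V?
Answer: 286243/398042 ≈ 0.71913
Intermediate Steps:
Z(u, V) = V*u
(264785 + Z(573, 537))/(315451 + 480633) = (264785 + 537*573)/(315451 + 480633) = (264785 + 307701)/796084 = 572486*(1/796084) = 286243/398042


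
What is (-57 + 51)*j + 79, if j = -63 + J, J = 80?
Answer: -23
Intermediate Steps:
j = 17 (j = -63 + 80 = 17)
(-57 + 51)*j + 79 = (-57 + 51)*17 + 79 = -6*17 + 79 = -102 + 79 = -23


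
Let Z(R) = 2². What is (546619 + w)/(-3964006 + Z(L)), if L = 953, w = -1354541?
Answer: 403961/1982001 ≈ 0.20381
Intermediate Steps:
Z(R) = 4
(546619 + w)/(-3964006 + Z(L)) = (546619 - 1354541)/(-3964006 + 4) = -807922/(-3964002) = -807922*(-1/3964002) = 403961/1982001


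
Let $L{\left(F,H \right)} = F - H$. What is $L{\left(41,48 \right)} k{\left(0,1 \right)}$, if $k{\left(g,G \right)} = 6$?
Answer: $-42$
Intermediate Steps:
$L{\left(41,48 \right)} k{\left(0,1 \right)} = \left(41 - 48\right) 6 = \left(-7\right) 6 = -42$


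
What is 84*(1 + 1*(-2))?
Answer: -84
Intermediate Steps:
84*(1 + 1*(-2)) = 84*(1 - 2) = 84*(-1) = -84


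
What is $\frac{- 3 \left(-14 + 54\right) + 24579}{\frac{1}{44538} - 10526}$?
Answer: $- \frac{1089354942}{468806987} \approx -2.3237$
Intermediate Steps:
$\frac{- 3 \left(-14 + 54\right) + 24579}{\frac{1}{44538} - 10526} = \frac{\left(-3\right) 40 + 24579}{\frac{1}{44538} - 10526} = \frac{-120 + 24579}{- \frac{468806987}{44538}} = 24459 \left(- \frac{44538}{468806987}\right) = - \frac{1089354942}{468806987}$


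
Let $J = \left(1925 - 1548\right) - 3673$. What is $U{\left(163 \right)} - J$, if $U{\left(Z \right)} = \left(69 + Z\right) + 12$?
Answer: $3540$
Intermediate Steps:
$U{\left(Z \right)} = 81 + Z$
$J = -3296$ ($J = 377 - 3673 = -3296$)
$U{\left(163 \right)} - J = \left(81 + 163\right) - -3296 = 244 + 3296 = 3540$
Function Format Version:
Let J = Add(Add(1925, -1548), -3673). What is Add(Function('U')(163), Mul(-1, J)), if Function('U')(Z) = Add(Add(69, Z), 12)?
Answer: 3540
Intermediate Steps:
Function('U')(Z) = Add(81, Z)
J = -3296 (J = Add(377, -3673) = -3296)
Add(Function('U')(163), Mul(-1, J)) = Add(Add(81, 163), Mul(-1, -3296)) = Add(244, 3296) = 3540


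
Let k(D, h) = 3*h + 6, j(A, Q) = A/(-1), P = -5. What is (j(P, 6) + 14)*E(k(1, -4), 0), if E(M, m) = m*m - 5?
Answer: -95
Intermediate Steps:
j(A, Q) = -A (j(A, Q) = A*(-1) = -A)
k(D, h) = 6 + 3*h
E(M, m) = -5 + m**2 (E(M, m) = m**2 - 5 = -5 + m**2)
(j(P, 6) + 14)*E(k(1, -4), 0) = (-1*(-5) + 14)*(-5 + 0**2) = (5 + 14)*(-5 + 0) = 19*(-5) = -95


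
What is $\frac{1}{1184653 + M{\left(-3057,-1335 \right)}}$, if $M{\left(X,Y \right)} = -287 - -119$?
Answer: $\frac{1}{1184485} \approx 8.4425 \cdot 10^{-7}$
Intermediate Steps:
$M{\left(X,Y \right)} = -168$ ($M{\left(X,Y \right)} = -287 + 119 = -168$)
$\frac{1}{1184653 + M{\left(-3057,-1335 \right)}} = \frac{1}{1184653 - 168} = \frac{1}{1184485}$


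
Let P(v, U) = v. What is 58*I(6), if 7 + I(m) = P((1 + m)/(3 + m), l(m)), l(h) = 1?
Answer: -3248/9 ≈ -360.89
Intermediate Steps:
I(m) = -7 + (1 + m)/(3 + m)
58*I(6) = 58*(2*(-10 - 3*6)/(3 + 6)) = 58*(2*(-10 - 18)/9) = 58*(2*(1/9)*(-28)) = 58*(-56/9) = -3248/9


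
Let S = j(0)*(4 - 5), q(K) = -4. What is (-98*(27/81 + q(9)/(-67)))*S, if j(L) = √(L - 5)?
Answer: 7742*I*√5/201 ≈ 86.128*I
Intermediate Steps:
j(L) = √(-5 + L)
S = -I*√5 (S = √(-5 + 0)*(4 - 5) = √(-5)*(-1) = (I*√5)*(-1) = -I*√5 ≈ -2.2361*I)
(-98*(27/81 + q(9)/(-67)))*S = (-98*(27/81 - 4/(-67)))*(-I*√5) = (-98*(27*(1/81) - 4*(-1/67)))*(-I*√5) = (-98*(⅓ + 4/67))*(-I*√5) = (-98*79/201)*(-I*√5) = -(-7742)*I*√5/201 = 7742*I*√5/201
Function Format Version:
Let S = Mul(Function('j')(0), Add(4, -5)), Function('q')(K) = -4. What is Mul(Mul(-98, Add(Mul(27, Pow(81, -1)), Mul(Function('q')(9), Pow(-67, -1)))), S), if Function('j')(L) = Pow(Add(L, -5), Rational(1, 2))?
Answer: Mul(Rational(7742, 201), I, Pow(5, Rational(1, 2))) ≈ Mul(86.128, I)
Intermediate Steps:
Function('j')(L) = Pow(Add(-5, L), Rational(1, 2))
S = Mul(-1, I, Pow(5, Rational(1, 2))) (S = Mul(Pow(Add(-5, 0), Rational(1, 2)), Add(4, -5)) = Mul(Pow(-5, Rational(1, 2)), -1) = Mul(Mul(I, Pow(5, Rational(1, 2))), -1) = Mul(-1, I, Pow(5, Rational(1, 2))) ≈ Mul(-2.2361, I))
Mul(Mul(-98, Add(Mul(27, Pow(81, -1)), Mul(Function('q')(9), Pow(-67, -1)))), S) = Mul(Mul(-98, Add(Mul(27, Pow(81, -1)), Mul(-4, Pow(-67, -1)))), Mul(-1, I, Pow(5, Rational(1, 2)))) = Mul(Mul(-98, Add(Mul(27, Rational(1, 81)), Mul(-4, Rational(-1, 67)))), Mul(-1, I, Pow(5, Rational(1, 2)))) = Mul(Mul(-98, Add(Rational(1, 3), Rational(4, 67))), Mul(-1, I, Pow(5, Rational(1, 2)))) = Mul(Mul(-98, Rational(79, 201)), Mul(-1, I, Pow(5, Rational(1, 2)))) = Mul(Rational(-7742, 201), Mul(-1, I, Pow(5, Rational(1, 2)))) = Mul(Rational(7742, 201), I, Pow(5, Rational(1, 2)))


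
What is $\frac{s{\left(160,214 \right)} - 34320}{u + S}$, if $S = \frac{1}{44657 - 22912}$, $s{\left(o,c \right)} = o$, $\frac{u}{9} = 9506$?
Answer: $- \frac{742809200}{1860371731} \approx -0.39928$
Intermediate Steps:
$u = 85554$ ($u = 9 \cdot 9506 = 85554$)
$S = \frac{1}{21745} \approx 4.5988 \cdot 10^{-5}$
$\frac{s{\left(160,214 \right)} - 34320}{u + S} = \frac{160 - 34320}{85554 + \frac{1}{21745}} = - \frac{34160}{\frac{1860371731}{21745}} = \left(-34160\right) \frac{21745}{1860371731} = - \frac{742809200}{1860371731}$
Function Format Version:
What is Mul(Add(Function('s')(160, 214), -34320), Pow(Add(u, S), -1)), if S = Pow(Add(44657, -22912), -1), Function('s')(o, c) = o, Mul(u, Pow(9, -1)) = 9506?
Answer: Rational(-742809200, 1860371731) ≈ -0.39928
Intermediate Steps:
u = 85554 (u = Mul(9, 9506) = 85554)
S = Rational(1, 21745) (S = Pow(21745, -1) = Rational(1, 21745) ≈ 4.5988e-5)
Mul(Add(Function('s')(160, 214), -34320), Pow(Add(u, S), -1)) = Mul(Add(160, -34320), Pow(Add(85554, Rational(1, 21745)), -1)) = Mul(-34160, Pow(Rational(1860371731, 21745), -1)) = Mul(-34160, Rational(21745, 1860371731)) = Rational(-742809200, 1860371731)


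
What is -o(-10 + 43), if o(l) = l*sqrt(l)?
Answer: -33*sqrt(33) ≈ -189.57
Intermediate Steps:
o(l) = l**(3/2)
-o(-10 + 43) = -(-10 + 43)**(3/2) = -33**(3/2) = -33*sqrt(33)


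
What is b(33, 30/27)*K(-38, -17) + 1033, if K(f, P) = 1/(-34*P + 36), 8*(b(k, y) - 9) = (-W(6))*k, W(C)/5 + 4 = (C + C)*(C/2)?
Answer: 633611/614 ≈ 1031.9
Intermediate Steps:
W(C) = -20 + 5*C**2 (W(C) = -20 + 5*((C + C)*(C/2)) = -20 + 5*((2*C)*(C*(1/2))) = -20 + 5*((2*C)*(C/2)) = -20 + 5*C**2)
b(k, y) = 9 - 20*k (b(k, y) = 9 + ((-(-20 + 5*6**2))*k)/8 = 9 + ((-(-20 + 5*36))*k)/8 = 9 + ((-(-20 + 180))*k)/8 = 9 + ((-1*160)*k)/8 = 9 + (-160*k)/8 = 9 - 20*k)
K(f, P) = 1/(36 - 34*P)
b(33, 30/27)*K(-38, -17) + 1033 = (9 - 20*33)*(-1/(-36 + 34*(-17))) + 1033 = (9 - 660)*(-1/(-36 - 578)) + 1033 = -(-651)/(-614) + 1033 = -(-651)*(-1)/614 + 1033 = -651*1/614 + 1033 = -651/614 + 1033 = 633611/614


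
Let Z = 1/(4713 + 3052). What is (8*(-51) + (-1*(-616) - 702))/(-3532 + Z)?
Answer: 3835910/27425979 ≈ 0.13986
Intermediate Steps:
Z = 1/7765 ≈ 0.00012878
(8*(-51) + (-1*(-616) - 702))/(-3532 + Z) = (8*(-51) + (-1*(-616) - 702))/(-3532 + 1/7765) = (-408 + (616 - 702))/(-27425979/7765) = (-408 - 86)*(-7765/27425979) = -494*(-7765/27425979) = 3835910/27425979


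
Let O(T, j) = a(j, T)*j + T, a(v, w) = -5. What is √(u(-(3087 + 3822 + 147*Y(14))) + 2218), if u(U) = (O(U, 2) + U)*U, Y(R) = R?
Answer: √160906066 ≈ 12685.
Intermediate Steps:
O(T, j) = T - 5*j (O(T, j) = -5*j + T = T - 5*j)
u(U) = U*(-10 + 2*U) (u(U) = ((U - 5*2) + U)*U = ((U - 10) + U)*U = ((-10 + U) + U)*U = (-10 + 2*U)*U = U*(-10 + 2*U))
√(u(-(3087 + 3822 + 147*Y(14))) + 2218) = √(2*(-(5145 + 3822))*(-5 - (5145 + 3822)) + 2218) = √(2*(-147/(1/(14 + (21 + 26))))*(-5 - 147/(1/(14 + (21 + 26)))) + 2218) = √(2*(-147/(1/(14 + 47)))*(-5 - 147/(1/(14 + 47))) + 2218) = √(2*(-147/(1/61))*(-5 - 147/(1/61)) + 2218) = √(2*(-147/1/61)*(-5 - 147/1/61) + 2218) = √(2*(-147*61)*(-5 - 147*61) + 2218) = √(2*(-8967)*(-5 - 8967) + 2218) = √(2*(-8967)*(-8972) + 2218) = √(160903848 + 2218) = √160906066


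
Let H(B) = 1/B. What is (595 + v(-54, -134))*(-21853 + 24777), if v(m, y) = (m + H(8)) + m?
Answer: 2848707/2 ≈ 1.4244e+6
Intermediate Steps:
v(m, y) = ⅛ + 2*m (v(m, y) = (m + 1/8) + m = (m + ⅛) + m = (⅛ + m) + m = ⅛ + 2*m)
(595 + v(-54, -134))*(-21853 + 24777) = (595 + (⅛ + 2*(-54)))*(-21853 + 24777) = (595 + (⅛ - 108))*2924 = (595 - 863/8)*2924 = (3897/8)*2924 = 2848707/2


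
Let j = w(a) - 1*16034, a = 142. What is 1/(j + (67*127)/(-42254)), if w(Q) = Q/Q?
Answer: -42254/677466891 ≈ -6.2371e-5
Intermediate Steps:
w(Q) = 1
j = -16033 (j = 1 - 1*16034 = 1 - 16034 = -16033)
1/(j + (67*127)/(-42254)) = 1/(-16033 + (67*127)/(-42254)) = 1/(-16033 + 8509*(-1/42254)) = 1/(-16033 - 8509/42254) = 1/(-677466891/42254) = -42254/677466891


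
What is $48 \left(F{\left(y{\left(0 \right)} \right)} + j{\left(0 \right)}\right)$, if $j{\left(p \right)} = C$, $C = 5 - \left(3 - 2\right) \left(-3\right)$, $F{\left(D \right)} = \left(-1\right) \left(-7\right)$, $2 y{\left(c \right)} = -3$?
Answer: $720$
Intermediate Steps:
$y{\left(c \right)} = - \frac{3}{2}$ ($y{\left(c \right)} = \frac{1}{2} \left(-3\right) = - \frac{3}{2}$)
$F{\left(D \right)} = 7$
$C = 8$ ($C = 5 - 1 \left(-3\right) = 5 - -3 = 5 + 3 = 8$)
$j{\left(p \right)} = 8$
$48 \left(F{\left(y{\left(0 \right)} \right)} + j{\left(0 \right)}\right) = 48 \left(7 + 8\right) = 48 \cdot 15 = 720$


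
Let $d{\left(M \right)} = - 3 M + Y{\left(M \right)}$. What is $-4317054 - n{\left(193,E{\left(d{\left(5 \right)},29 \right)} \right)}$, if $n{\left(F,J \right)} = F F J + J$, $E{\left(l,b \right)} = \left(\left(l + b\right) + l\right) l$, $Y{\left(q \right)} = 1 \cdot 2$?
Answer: $-2864304$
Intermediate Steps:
$Y{\left(q \right)} = 2$
$d{\left(M \right)} = 2 - 3 M$ ($d{\left(M \right)} = - 3 M + 2 = 2 - 3 M$)
$E{\left(l,b \right)} = l \left(b + 2 l\right)$ ($E{\left(l,b \right)} = \left(\left(b + l\right) + l\right) l = \left(b + 2 l\right) l = l \left(b + 2 l\right)$)
$n{\left(F,J \right)} = J + J F^{2}$ ($n{\left(F,J \right)} = F^{2} J + J = J F^{2} + J = J + J F^{2}$)
$-4317054 - n{\left(193,E{\left(d{\left(5 \right)},29 \right)} \right)} = -4317054 - \left(2 - 15\right) \left(29 + 2 \left(2 - 15\right)\right) \left(1 + 193^{2}\right) = -4317054 - \left(2 - 15\right) \left(29 + 2 \left(2 - 15\right)\right) \left(1 + 37249\right) = -4317054 - - 13 \left(29 + 2 \left(-13\right)\right) 37250 = -4317054 - - 13 \left(29 - 26\right) 37250 = -4317054 - \left(-13\right) 3 \cdot 37250 = -4317054 - \left(-39\right) 37250 = -4317054 - -1452750 = -4317054 + 1452750 = -2864304$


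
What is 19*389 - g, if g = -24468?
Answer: 31859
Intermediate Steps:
19*389 - g = 19*389 - 1*(-24468) = 7391 + 24468 = 31859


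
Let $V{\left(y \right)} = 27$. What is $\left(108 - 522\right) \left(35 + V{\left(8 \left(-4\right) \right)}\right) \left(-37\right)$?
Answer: $949716$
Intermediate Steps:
$\left(108 - 522\right) \left(35 + V{\left(8 \left(-4\right) \right)}\right) \left(-37\right) = \left(108 - 522\right) \left(35 + 27\right) \left(-37\right) = \left(-414\right) 62 \left(-37\right) = \left(-25668\right) \left(-37\right) = 949716$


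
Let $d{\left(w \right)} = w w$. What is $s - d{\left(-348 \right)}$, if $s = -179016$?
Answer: $-300120$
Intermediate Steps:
$d{\left(w \right)} = w^{2}$
$s - d{\left(-348 \right)} = -179016 - \left(-348\right)^{2} = -179016 - 121104 = -300120$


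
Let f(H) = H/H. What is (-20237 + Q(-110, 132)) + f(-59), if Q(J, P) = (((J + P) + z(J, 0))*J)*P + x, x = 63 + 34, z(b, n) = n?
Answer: -339579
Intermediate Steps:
x = 97
Q(J, P) = 97 + J*P*(J + P) (Q(J, P) = (((J + P) + 0)*J)*P + 97 = ((J + P)*J)*P + 97 = (J*(J + P))*P + 97 = J*P*(J + P) + 97 = 97 + J*P*(J + P))
f(H) = 1
(-20237 + Q(-110, 132)) + f(-59) = (-20237 + (97 - 110*132**2 + 132*(-110)**2)) + 1 = (-20237 + (97 - 110*17424 + 132*12100)) + 1 = (-20237 + (97 - 1916640 + 1597200)) + 1 = (-20237 - 319343) + 1 = -339580 + 1 = -339579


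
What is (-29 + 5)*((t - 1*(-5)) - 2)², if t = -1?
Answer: -96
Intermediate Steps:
(-29 + 5)*((t - 1*(-5)) - 2)² = (-29 + 5)*((-1 - 1*(-5)) - 2)² = -24*((-1 + 5) - 2)² = -24*(4 - 2)² = -24*2² = -24*4 = -96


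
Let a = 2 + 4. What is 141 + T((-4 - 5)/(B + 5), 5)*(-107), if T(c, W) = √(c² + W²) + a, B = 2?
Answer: -501 - 107*√1306/7 ≈ -1053.4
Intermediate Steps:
a = 6
T(c, W) = 6 + √(W² + c²) (T(c, W) = √(c² + W²) + 6 = √(W² + c²) + 6 = 6 + √(W² + c²))
141 + T((-4 - 5)/(B + 5), 5)*(-107) = 141 + (6 + √(5² + ((-4 - 5)/(2 + 5))²))*(-107) = 141 + (6 + √(25 + (-9/7)²))*(-107) = 141 + (6 + √(25 + 81/49))*(-107) = 141 + (6 + √(1306/49))*(-107) = 141 + (6 + √1306/7)*(-107) = 141 + (-642 - 107*√1306/7) = -501 - 107*√1306/7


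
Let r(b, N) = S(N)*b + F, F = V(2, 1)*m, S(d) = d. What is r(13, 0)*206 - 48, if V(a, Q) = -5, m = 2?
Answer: -2108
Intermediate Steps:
F = -10 (F = -5*2 = -10)
r(b, N) = -10 + N*b (r(b, N) = N*b - 10 = -10 + N*b)
r(13, 0)*206 - 48 = (-10 + 0*13)*206 - 48 = (-10 + 0)*206 - 48 = -10*206 - 48 = -2060 - 48 = -2108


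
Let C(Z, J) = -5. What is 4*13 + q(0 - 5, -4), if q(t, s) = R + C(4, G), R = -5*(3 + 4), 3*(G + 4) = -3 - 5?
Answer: 12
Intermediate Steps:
G = -20/3 (G = -4 + (-3 - 5)/3 = -4 + (⅓)*(-8) = -4 - 8/3 = -20/3 ≈ -6.6667)
R = -35 (R = -5*7 = -35)
q(t, s) = -40 (q(t, s) = -35 - 5 = -40)
4*13 + q(0 - 5, -4) = 4*13 - 40 = 52 - 40 = 12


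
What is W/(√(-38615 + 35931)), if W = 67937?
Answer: -67937*I*√671/1342 ≈ -1311.3*I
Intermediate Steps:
W/(√(-38615 + 35931)) = 67937/(√(-38615 + 35931)) = 67937/(√(-2684)) = 67937/((2*I*√671)) = 67937*(-I*√671/1342) = -67937*I*√671/1342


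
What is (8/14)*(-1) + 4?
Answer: 24/7 ≈ 3.4286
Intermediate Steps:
(8/14)*(-1) + 4 = (8*(1/14))*(-1) + 4 = (4/7)*(-1) + 4 = -4/7 + 4 = 24/7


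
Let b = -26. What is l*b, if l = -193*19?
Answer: 95342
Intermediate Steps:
l = -3667
l*b = -3667*(-26) = 95342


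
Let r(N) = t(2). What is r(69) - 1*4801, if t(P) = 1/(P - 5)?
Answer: -14404/3 ≈ -4801.3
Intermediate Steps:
t(P) = 1/(-5 + P)
r(N) = -⅓ (r(N) = 1/(-5 + 2) = 1/(-3) = -⅓)
r(69) - 1*4801 = -⅓ - 1*4801 = -⅓ - 4801 = -14404/3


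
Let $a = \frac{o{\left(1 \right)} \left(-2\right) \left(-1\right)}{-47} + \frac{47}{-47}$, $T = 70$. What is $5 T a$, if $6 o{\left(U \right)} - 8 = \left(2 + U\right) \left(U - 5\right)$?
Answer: $- \frac{47950}{141} \approx -340.07$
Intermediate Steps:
$o{\left(U \right)} = \frac{4}{3} + \frac{\left(-5 + U\right) \left(2 + U\right)}{6}$ ($o{\left(U \right)} = \frac{4}{3} + \frac{\left(2 + U\right) \left(U - 5\right)}{6} = \frac{4}{3} + \frac{\left(2 + U\right) \left(-5 + U\right)}{6} = \frac{4}{3} + \frac{\left(-5 + U\right) \left(2 + U\right)}{6}$)
$a = - \frac{137}{141}$ ($a = \frac{\left(- \frac{1}{3} - \frac{1}{2} + \frac{1^{2}}{6}\right) \left(-2\right) \left(-1\right)}{-47} + \frac{47}{-47} = \left(- \frac{1}{3} - \frac{1}{2} + \frac{1}{6} \cdot 1\right) \left(-2\right) \left(-1\right) \left(- \frac{1}{47}\right) + 47 \left(- \frac{1}{47}\right) = \left(- \frac{1}{3} - \frac{1}{2} + \frac{1}{6}\right) \left(-2\right) \left(-1\right) \left(- \frac{1}{47}\right) - 1 = \left(- \frac{2}{3}\right) \left(-2\right) \left(-1\right) \left(- \frac{1}{47}\right) - 1 = \frac{4}{3} \left(-1\right) \left(- \frac{1}{47}\right) - 1 = \left(- \frac{4}{3}\right) \left(- \frac{1}{47}\right) - 1 = \frac{4}{141} - 1 = - \frac{137}{141} \approx -0.97163$)
$5 T a = 5 \cdot 70 \left(- \frac{137}{141}\right) = 350 \left(- \frac{137}{141}\right) = - \frac{47950}{141}$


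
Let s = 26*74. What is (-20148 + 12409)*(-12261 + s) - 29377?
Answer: 79968666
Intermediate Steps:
s = 1924
(-20148 + 12409)*(-12261 + s) - 29377 = (-20148 + 12409)*(-12261 + 1924) - 29377 = -7739*(-10337) - 29377 = 79998043 - 29377 = 79968666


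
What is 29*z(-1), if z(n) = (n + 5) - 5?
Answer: -29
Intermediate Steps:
z(n) = n (z(n) = (5 + n) - 5 = n)
29*z(-1) = 29*(-1) = -29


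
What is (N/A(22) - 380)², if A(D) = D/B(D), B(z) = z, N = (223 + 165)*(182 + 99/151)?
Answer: 113295757826304/22801 ≈ 4.9689e+9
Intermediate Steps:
N = 10701428/151 (N = 388*(182 + 99*(1/151)) = 388*(182 + 99/151) = 388*(27581/151) = 10701428/151 ≈ 70870.)
A(D) = 1 (A(D) = D/D = 1)
(N/A(22) - 380)² = ((10701428/151)/1 - 380)² = ((10701428/151)*1 - 380)² = (10701428/151 - 380)² = (10644048/151)² = 113295757826304/22801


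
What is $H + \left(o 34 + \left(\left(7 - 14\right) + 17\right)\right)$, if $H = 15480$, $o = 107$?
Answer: $19128$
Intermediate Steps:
$H + \left(o 34 + \left(\left(7 - 14\right) + 17\right)\right) = 15480 + \left(107 \cdot 34 + \left(\left(7 - 14\right) + 17\right)\right) = 15480 + \left(3638 + \left(-7 + 17\right)\right) = 15480 + \left(3638 + 10\right) = 15480 + 3648 = 19128$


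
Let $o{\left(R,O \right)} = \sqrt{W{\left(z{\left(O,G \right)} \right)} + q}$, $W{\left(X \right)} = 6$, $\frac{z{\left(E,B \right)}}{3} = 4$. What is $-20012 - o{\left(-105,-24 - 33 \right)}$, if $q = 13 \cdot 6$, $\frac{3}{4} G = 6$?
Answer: $-20012 - 2 \sqrt{21} \approx -20021.0$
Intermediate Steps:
$G = 8$ ($G = \frac{4}{3} \cdot 6 = 8$)
$z{\left(E,B \right)} = 12$ ($z{\left(E,B \right)} = 3 \cdot 4 = 12$)
$q = 78$
$o{\left(R,O \right)} = 2 \sqrt{21}$ ($o{\left(R,O \right)} = \sqrt{6 + 78} = \sqrt{84} = 2 \sqrt{21}$)
$-20012 - o{\left(-105,-24 - 33 \right)} = -20012 - 2 \sqrt{21}$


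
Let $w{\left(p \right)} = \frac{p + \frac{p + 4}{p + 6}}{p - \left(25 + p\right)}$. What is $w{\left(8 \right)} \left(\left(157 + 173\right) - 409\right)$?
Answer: $\frac{4898}{175} \approx 27.989$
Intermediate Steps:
$w{\left(p \right)} = - \frac{p}{25} - \frac{4 + p}{25 \left(6 + p\right)}$ ($w{\left(p \right)} = \frac{p + \frac{4 + p}{6 + p}}{p - \left(25 + p\right)} = \frac{p + \frac{4 + p}{6 + p}}{-25} = \left(p + \frac{4 + p}{6 + p}\right) \left(- \frac{1}{25}\right) = - \frac{p}{25} - \frac{4 + p}{25 \left(6 + p\right)}$)
$w{\left(8 \right)} \left(\left(157 + 173\right) - 409\right) = \frac{-4 - 8^{2} - 56}{25 \left(6 + 8\right)} \left(\left(157 + 173\right) - 409\right) = \frac{-4 - 64 - 56}{25 \cdot 14} \left(330 - 409\right) = \frac{1}{25} \cdot \frac{1}{14} \left(-4 - 64 - 56\right) \left(-79\right) = \frac{1}{25} \cdot \frac{1}{14} \left(-124\right) \left(-79\right) = \left(- \frac{62}{175}\right) \left(-79\right) = \frac{4898}{175}$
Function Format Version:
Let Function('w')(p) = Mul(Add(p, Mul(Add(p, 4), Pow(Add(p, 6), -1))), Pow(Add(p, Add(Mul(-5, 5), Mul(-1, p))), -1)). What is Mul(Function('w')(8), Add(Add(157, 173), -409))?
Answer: Rational(4898, 175) ≈ 27.989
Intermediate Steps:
Function('w')(p) = Add(Mul(Rational(-1, 25), p), Mul(Rational(-1, 25), Pow(Add(6, p), -1), Add(4, p))) (Function('w')(p) = Mul(Add(p, Mul(Add(4, p), Pow(Add(6, p), -1))), Pow(Add(p, Add(-25, Mul(-1, p))), -1)) = Mul(Add(p, Mul(Pow(Add(6, p), -1), Add(4, p))), Pow(-25, -1)) = Mul(Add(p, Mul(Pow(Add(6, p), -1), Add(4, p))), Rational(-1, 25)) = Add(Mul(Rational(-1, 25), p), Mul(Rational(-1, 25), Pow(Add(6, p), -1), Add(4, p))))
Mul(Function('w')(8), Add(Add(157, 173), -409)) = Mul(Mul(Rational(1, 25), Pow(Add(6, 8), -1), Add(-4, Mul(-1, Pow(8, 2)), Mul(-7, 8))), Add(Add(157, 173), -409)) = Mul(Mul(Rational(1, 25), Pow(14, -1), Add(-4, Mul(-1, 64), -56)), Add(330, -409)) = Mul(Mul(Rational(1, 25), Rational(1, 14), Add(-4, -64, -56)), -79) = Mul(Mul(Rational(1, 25), Rational(1, 14), -124), -79) = Mul(Rational(-62, 175), -79) = Rational(4898, 175)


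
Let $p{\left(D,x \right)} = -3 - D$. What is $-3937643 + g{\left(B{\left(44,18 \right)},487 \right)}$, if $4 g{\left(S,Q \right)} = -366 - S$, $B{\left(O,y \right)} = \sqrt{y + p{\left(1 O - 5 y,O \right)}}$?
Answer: $- \frac{7875469}{2} - \frac{\sqrt{61}}{4} \approx -3.9377 \cdot 10^{6}$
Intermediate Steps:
$B{\left(O,y \right)} = \sqrt{-3 - O + 6 y}$ ($B{\left(O,y \right)} = \sqrt{y - \left(3 + O - 5 y\right)} = \sqrt{-3 - O + 6 y}$)
$g{\left(S,Q \right)} = - \frac{183}{2} - \frac{S}{4}$ ($g{\left(S,Q \right)} = \frac{-366 - S}{4} = - \frac{183}{2} - \frac{S}{4}$)
$-3937643 + g{\left(B{\left(44,18 \right)},487 \right)} = -3937643 - \left(\frac{183}{2} + \frac{\sqrt{-3 - 44 + 6 \cdot 18}}{4}\right) = -3937643 - \left(\frac{183}{2} + \frac{\sqrt{-3 - 44 + 108}}{4}\right) = -3937643 - \left(\frac{183}{2} + \frac{\sqrt{61}}{4}\right) = - \frac{7875469}{2} - \frac{\sqrt{61}}{4}$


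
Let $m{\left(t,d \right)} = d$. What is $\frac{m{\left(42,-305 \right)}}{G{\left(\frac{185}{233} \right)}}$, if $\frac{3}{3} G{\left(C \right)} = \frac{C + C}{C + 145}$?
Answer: $- \frac{1036085}{37} \approx -28002.0$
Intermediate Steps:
$G{\left(C \right)} = \frac{2 C}{145 + C}$ ($G{\left(C \right)} = \frac{C + C}{C + 145} = \frac{2 C}{145 + C}$)
$\frac{m{\left(42,-305 \right)}}{G{\left(\frac{185}{233} \right)}} = - \frac{305}{2 \cdot \frac{185}{233} \frac{1}{145 + \frac{185}{233}}} = - \frac{305}{2 \cdot \frac{185}{233} \frac{1}{\frac{33970}{233}}} = - \frac{305}{2 \cdot \frac{185}{233} \cdot \frac{233}{33970}} = - \frac{305}{\frac{37}{3397}} = \left(-305\right) \frac{3397}{37} = - \frac{1036085}{37}$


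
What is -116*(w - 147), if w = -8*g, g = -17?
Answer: 1276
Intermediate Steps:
w = 136 (w = -8*(-17) = 136)
-116*(w - 147) = -116*(136 - 147) = -116*(-11) = 1276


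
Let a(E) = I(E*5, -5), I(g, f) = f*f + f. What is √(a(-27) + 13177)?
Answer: √13197 ≈ 114.88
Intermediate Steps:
I(g, f) = f + f² (I(g, f) = f² + f = f + f²)
a(E) = 20 (a(E) = -5*(1 - 5) = -5*(-4) = 20)
√(a(-27) + 13177) = √(20 + 13177) = √13197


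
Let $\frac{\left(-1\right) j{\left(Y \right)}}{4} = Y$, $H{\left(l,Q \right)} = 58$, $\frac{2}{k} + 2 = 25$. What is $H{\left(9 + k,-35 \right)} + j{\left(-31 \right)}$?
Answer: $182$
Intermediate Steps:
$k = \frac{2}{23}$ ($k = \frac{2}{-2 + 25} = \frac{2}{23} \approx 0.086957$)
$j{\left(Y \right)} = - 4 Y$
$H{\left(9 + k,-35 \right)} + j{\left(-31 \right)} = 58 - -124 = 58 + 124 = 182$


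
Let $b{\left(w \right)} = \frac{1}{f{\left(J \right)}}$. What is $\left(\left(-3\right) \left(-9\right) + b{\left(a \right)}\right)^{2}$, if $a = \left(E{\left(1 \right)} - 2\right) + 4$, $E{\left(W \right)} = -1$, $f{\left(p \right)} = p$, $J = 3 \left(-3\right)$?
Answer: $\frac{58564}{81} \approx 723.01$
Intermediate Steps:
$J = -9$
$a = 1$ ($a = \left(-1 - 2\right) + 4 = -3 + 4 = 1$)
$b{\left(w \right)} = - \frac{1}{9}$ ($b{\left(w \right)} = \frac{1}{-9} = - \frac{1}{9}$)
$\left(\left(-3\right) \left(-9\right) + b{\left(a \right)}\right)^{2} = \left(\left(-3\right) \left(-9\right) - \frac{1}{9}\right)^{2} = \left(27 - \frac{1}{9}\right)^{2} = \left(\frac{242}{9}\right)^{2} = \frac{58564}{81}$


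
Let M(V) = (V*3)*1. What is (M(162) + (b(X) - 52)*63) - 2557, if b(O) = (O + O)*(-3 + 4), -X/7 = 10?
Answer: -14167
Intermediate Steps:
X = -70 (X = -7*10 = -70)
M(V) = 3*V (M(V) = (3*V)*1 = 3*V)
b(O) = 2*O (b(O) = (2*O)*1 = 2*O)
(M(162) + (b(X) - 52)*63) - 2557 = (3*162 + (2*(-70) - 52)*63) - 2557 = (486 + (-140 - 52)*63) - 2557 = (486 - 192*63) - 2557 = (486 - 12096) - 2557 = -11610 - 2557 = -14167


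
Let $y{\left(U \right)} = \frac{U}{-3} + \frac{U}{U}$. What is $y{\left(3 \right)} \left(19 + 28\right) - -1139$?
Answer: $1139$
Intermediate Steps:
$y{\left(U \right)} = 1 - \frac{U}{3}$ ($y{\left(U \right)} = U \left(- \frac{1}{3}\right) + 1 = - \frac{U}{3} + 1 = 1 - \frac{U}{3}$)
$y{\left(3 \right)} \left(19 + 28\right) - -1139 = \left(1 - 1\right) \left(19 + 28\right) - -1139 = \left(1 - 1\right) 47 + 1139 = 0 \cdot 47 + 1139 = 0 + 1139 = 1139$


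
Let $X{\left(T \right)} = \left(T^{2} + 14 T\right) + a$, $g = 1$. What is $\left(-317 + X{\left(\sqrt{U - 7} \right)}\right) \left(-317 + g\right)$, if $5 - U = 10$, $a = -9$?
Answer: $106808 - 8848 i \sqrt{3} \approx 1.0681 \cdot 10^{5} - 15325.0 i$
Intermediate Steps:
$U = -5$ ($U = 5 - 10 = -5$)
$X{\left(T \right)} = -9 + T^{2} + 14 T$ ($X{\left(T \right)} = \left(T^{2} + 14 T\right) - 9 = -9 + T^{2} + 14 T$)
$\left(-317 + X{\left(\sqrt{U - 7} \right)}\right) \left(-317 + g\right) = \left(-317 + \left(-9 + \left(\sqrt{-5 - 7}\right)^{2} + 14 \sqrt{-5 - 7}\right)\right) \left(-317 + 1\right) = \left(-317 + \left(-9 + \left(\sqrt{-12}\right)^{2} + 14 \sqrt{-12}\right)\right) \left(-316\right) = \left(-317 + \left(-9 + \left(2 i \sqrt{3}\right)^{2} + 14 \cdot 2 i \sqrt{3}\right)\right) \left(-316\right) = \left(-317 - \left(21 - 28 i \sqrt{3}\right)\right) \left(-316\right) = \left(-338 + 28 i \sqrt{3}\right) \left(-316\right) = 106808 - 8848 i \sqrt{3}$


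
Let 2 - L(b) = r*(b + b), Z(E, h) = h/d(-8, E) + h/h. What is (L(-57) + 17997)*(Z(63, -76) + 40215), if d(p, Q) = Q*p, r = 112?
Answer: 155903619245/126 ≈ 1.2373e+9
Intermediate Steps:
Z(E, h) = 1 - h/(8*E) (Z(E, h) = h/((E*(-8))) + h/h = h/((-8*E)) + 1 = h*(-1/(8*E)) + 1 = -h/(8*E) + 1 = 1 - h/(8*E))
L(b) = 2 - 224*b (L(b) = 2 - 112*(b + b) = 2 - 112*2*b = 2 - 224*b)
(L(-57) + 17997)*(Z(63, -76) + 40215) = ((2 - 224*(-57)) + 17997)*((63 - ⅛*(-76))/63 + 40215) = ((2 + 12768) + 17997)*((63 + 19/2)/63 + 40215) = (12770 + 17997)*((1/63)*(145/2) + 40215) = 30767*(145/126 + 40215) = 30767*(5067235/126) = 155903619245/126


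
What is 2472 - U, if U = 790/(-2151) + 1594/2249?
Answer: 11956892744/4837599 ≈ 2471.7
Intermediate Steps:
U = 1651984/4837599 (U = 790*(-1/2151) + 1594*(1/2249) = -790/2151 + 1594/2249 = 1651984/4837599 ≈ 0.34149)
2472 - U = 2472 - 1*1651984/4837599 = 2472 - 1651984/4837599 = 11956892744/4837599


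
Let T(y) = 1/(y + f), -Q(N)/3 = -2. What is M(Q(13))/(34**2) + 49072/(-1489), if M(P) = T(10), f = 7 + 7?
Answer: -1361452079/41310816 ≈ -32.956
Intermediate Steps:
Q(N) = 6 (Q(N) = -3*(-2) = 6)
f = 14
T(y) = 1/(14 + y) (T(y) = 1/(y + 14) = 1/(14 + y))
M(P) = 1/24 (M(P) = 1/(14 + 10) = 1/24)
M(Q(13))/(34**2) + 49072/(-1489) = 1/(24*(34**2)) + 49072/(-1489) = (1/24)/1156 + 49072*(-1/1489) = (1/24)*(1/1156) - 49072/1489 = 1/27744 - 49072/1489 = -1361452079/41310816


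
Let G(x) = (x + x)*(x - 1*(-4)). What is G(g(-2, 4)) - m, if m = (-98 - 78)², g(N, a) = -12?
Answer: -30784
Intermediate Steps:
G(x) = 2*x*(4 + x) (G(x) = (2*x)*(x + 4) = (2*x)*(4 + x) = 2*x*(4 + x))
m = 30976 (m = (-176)² = 30976)
G(g(-2, 4)) - m = 2*(-12)*(4 - 12) - 1*30976 = 2*(-12)*(-8) - 30976 = 192 - 30976 = -30784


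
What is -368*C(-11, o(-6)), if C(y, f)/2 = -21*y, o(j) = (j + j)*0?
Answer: -170016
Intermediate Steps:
o(j) = 0 (o(j) = (2*j)*0 = 0)
C(y, f) = -42*y (C(y, f) = 2*(-21*y) = -42*y)
-368*C(-11, o(-6)) = -(-15456)*(-11) = -368*462 = -170016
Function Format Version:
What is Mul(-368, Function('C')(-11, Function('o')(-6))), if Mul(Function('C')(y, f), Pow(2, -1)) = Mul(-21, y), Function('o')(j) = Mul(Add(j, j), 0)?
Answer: -170016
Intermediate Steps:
Function('o')(j) = 0 (Function('o')(j) = Mul(Mul(2, j), 0) = 0)
Function('C')(y, f) = Mul(-42, y) (Function('C')(y, f) = Mul(2, Mul(-21, y)) = Mul(-42, y))
Mul(-368, Function('C')(-11, Function('o')(-6))) = Mul(-368, Mul(-42, -11)) = Mul(-368, 462) = -170016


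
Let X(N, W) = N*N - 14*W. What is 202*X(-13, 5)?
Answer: 19998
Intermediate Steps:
X(N, W) = N² - 14*W
202*X(-13, 5) = 202*((-13)² - 14*5) = 202*(169 - 70) = 202*99 = 19998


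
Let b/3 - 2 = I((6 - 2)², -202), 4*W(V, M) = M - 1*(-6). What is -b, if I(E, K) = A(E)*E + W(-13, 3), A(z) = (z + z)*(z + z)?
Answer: -196659/4 ≈ -49165.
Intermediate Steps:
W(V, M) = 3/2 + M/4 (W(V, M) = (M - 1*(-6))/4 = (M + 6)/4 = (6 + M)/4 = 3/2 + M/4)
A(z) = 4*z² (A(z) = (2*z)*(2*z) = 4*z²)
I(E, K) = 9/4 + 4*E³ (I(E, K) = (4*E²)*E + (3/2 + (¼)*3) = 4*E³ + (3/2 + ¾) = 4*E³ + 9/4 = 9/4 + 4*E³)
b = 196659/4 (b = 6 + 3*(9/4 + 4*((6 - 2)²)³) = 6 + 3*(9/4 + 4*(4²)³) = 6 + 3*(9/4 + 4*16³) = 6 + 3*(9/4 + 4*4096) = 6 + 3*(9/4 + 16384) = 6 + 3*(65545/4) = 6 + 196635/4 = 196659/4 ≈ 49165.)
-b = -1*196659/4 = -196659/4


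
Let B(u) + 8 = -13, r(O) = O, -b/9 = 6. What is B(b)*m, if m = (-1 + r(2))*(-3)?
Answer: 63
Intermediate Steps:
b = -54 (b = -9*6 = -54)
B(u) = -21 (B(u) = -8 - 13 = -21)
m = -3 (m = (-1 + 2)*(-3) = 1*(-3) = -3)
B(b)*m = -21*(-3) = 63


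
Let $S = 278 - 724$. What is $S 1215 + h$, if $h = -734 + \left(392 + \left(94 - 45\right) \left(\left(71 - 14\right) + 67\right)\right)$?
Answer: $-536156$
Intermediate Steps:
$S = -446$ ($S = 278 - 724 = -446$)
$h = 5734$ ($h = -734 + \left(392 + 49 \left(\left(71 - 14\right) + 67\right)\right) = -734 + \left(392 + 49 \left(57 + 67\right)\right) = -734 + \left(392 + 49 \cdot 124\right) = -734 + \left(392 + 6076\right) = -734 + 6468 = 5734$)
$S 1215 + h = \left(-446\right) 1215 + 5734 = -541890 + 5734 = -536156$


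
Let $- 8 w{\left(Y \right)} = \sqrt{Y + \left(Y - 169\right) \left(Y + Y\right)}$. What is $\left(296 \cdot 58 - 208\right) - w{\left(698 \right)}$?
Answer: $16960 + \frac{\sqrt{739182}}{8} \approx 17067.0$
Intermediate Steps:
$w{\left(Y \right)} = - \frac{\sqrt{Y + 2 Y \left(-169 + Y\right)}}{8}$ ($w{\left(Y \right)} = - \frac{\sqrt{Y + \left(Y - 169\right) \left(Y + Y\right)}}{8} = - \frac{\sqrt{Y + \left(-169 + Y\right) 2 Y}}{8} = - \frac{\sqrt{Y + 2 Y \left(-169 + Y\right)}}{8}$)
$\left(296 \cdot 58 - 208\right) - w{\left(698 \right)} = \left(296 \cdot 58 - 208\right) - - \frac{\sqrt{698 \left(-337 + 2 \cdot 698\right)}}{8} = \left(17168 - 208\right) - - \frac{\sqrt{698 \left(-337 + 1396\right)}}{8} = 16960 - - \frac{\sqrt{698 \cdot 1059}}{8} = 16960 - - \frac{\sqrt{739182}}{8} = 16960 + \frac{\sqrt{739182}}{8}$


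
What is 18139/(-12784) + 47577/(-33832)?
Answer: -8984581/3180208 ≈ -2.8252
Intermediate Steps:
18139/(-12784) + 47577/(-33832) = 18139*(-1/12784) + 47577*(-1/33832) = -1067/752 - 47577/33832 = -8984581/3180208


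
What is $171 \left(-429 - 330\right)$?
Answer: $-129789$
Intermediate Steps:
$171 \left(-429 - 330\right) = 171 \left(-759\right) = -129789$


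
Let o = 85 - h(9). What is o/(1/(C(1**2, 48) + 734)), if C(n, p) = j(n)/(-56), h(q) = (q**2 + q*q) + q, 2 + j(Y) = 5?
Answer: -1767343/28 ≈ -63119.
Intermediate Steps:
j(Y) = 3 (j(Y) = -2 + 5 = 3)
h(q) = q + 2*q**2 (h(q) = (q**2 + q**2) + q = 2*q**2 + q = q + 2*q**2)
C(n, p) = -3/56 (C(n, p) = 3/(-56) = 3*(-1/56) = -3/56)
o = -86 (o = 85 - 9*(1 + 2*9) = 85 - 9*(1 + 18) = 85 - 9*19 = 85 - 1*171 = 85 - 171 = -86)
o/(1/(C(1**2, 48) + 734)) = -86/(1/(-3/56 + 734)) = -86/(1/(41101/56)) = -86/56/41101 = -86*41101/56 = -1767343/28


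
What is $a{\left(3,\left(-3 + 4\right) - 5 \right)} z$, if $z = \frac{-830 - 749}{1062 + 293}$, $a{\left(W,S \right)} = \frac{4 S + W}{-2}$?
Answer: $- \frac{20527}{2710} \approx -7.5745$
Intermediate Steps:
$a{\left(W,S \right)} = - 2 S - \frac{W}{2}$ ($a{\left(W,S \right)} = \left(W + 4 S\right) \left(- \frac{1}{2}\right) = - 2 S - \frac{W}{2}$)
$z = - \frac{1579}{1355} \approx -1.1653$
$a{\left(3,\left(-3 + 4\right) - 5 \right)} z = \left(- 2 \left(\left(-3 + 4\right) - 5\right) - \frac{3}{2}\right) \left(- \frac{1579}{1355}\right) = \left(- 2 \left(1 - 5\right) - \frac{3}{2}\right) \left(- \frac{1579}{1355}\right) = \left(\left(-2\right) \left(-4\right) - \frac{3}{2}\right) \left(- \frac{1579}{1355}\right) = \left(8 - \frac{3}{2}\right) \left(- \frac{1579}{1355}\right) = \frac{13}{2} \left(- \frac{1579}{1355}\right) = - \frac{20527}{2710}$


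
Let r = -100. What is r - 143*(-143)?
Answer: 20349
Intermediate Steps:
r - 143*(-143) = -100 - 143*(-143) = -100 + 20449 = 20349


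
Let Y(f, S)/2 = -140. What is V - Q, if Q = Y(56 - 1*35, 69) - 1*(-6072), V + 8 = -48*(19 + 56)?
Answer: -9400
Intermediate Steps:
Y(f, S) = -280 (Y(f, S) = 2*(-140) = -280)
V = -3608 (V = -8 - 48*(19 + 56) = -8 - 48*75 = -8 - 3600 = -3608)
Q = 5792 (Q = -280 - 1*(-6072) = -280 + 6072 = 5792)
V - Q = -3608 - 1*5792 = -3608 - 5792 = -9400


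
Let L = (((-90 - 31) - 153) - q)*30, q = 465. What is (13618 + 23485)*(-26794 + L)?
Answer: -1816711292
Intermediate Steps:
L = -22170 (L = (((-90 - 31) - 153) - 1*465)*30 = ((-121 - 153) - 465)*30 = (-274 - 465)*30 = -739*30 = -22170)
(13618 + 23485)*(-26794 + L) = (13618 + 23485)*(-26794 - 22170) = 37103*(-48964) = -1816711292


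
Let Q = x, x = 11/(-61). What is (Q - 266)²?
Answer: 263640169/3721 ≈ 70852.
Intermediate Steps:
x = -11/61 (x = 11*(-1/61) = -11/61 ≈ -0.18033)
Q = -11/61 ≈ -0.18033
(Q - 266)² = (-11/61 - 266)² = (-16237/61)² = 263640169/3721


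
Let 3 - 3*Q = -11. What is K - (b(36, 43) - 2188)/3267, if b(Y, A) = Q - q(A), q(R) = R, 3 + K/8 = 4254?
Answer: 333319087/9801 ≈ 34009.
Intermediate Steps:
Q = 14/3 (Q = 1 - ⅓*(-11) = 1 + 11/3 = 14/3 ≈ 4.6667)
K = 34008 (K = -24 + 8*4254 = -24 + 34032 = 34008)
b(Y, A) = 14/3 - A
K - (b(36, 43) - 2188)/3267 = 34008 - ((14/3 - 1*43) - 2188)/3267 = 34008 - ((14/3 - 43) - 2188)/3267 = 34008 - (-115/3 - 2188)/3267 = 34008 - (-6679)/(3*3267) = 34008 - 1*(-6679/9801) = 34008 + 6679/9801 = 333319087/9801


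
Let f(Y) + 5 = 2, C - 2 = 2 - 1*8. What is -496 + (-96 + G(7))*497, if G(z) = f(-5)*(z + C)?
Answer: -52681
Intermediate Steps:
C = -4 (C = 2 + (2 - 1*8) = 2 + (2 - 8) = 2 - 6 = -4)
f(Y) = -3 (f(Y) = -5 + 2 = -3)
G(z) = 12 - 3*z (G(z) = -3*(z - 4) = -3*(-4 + z) = 12 - 3*z)
-496 + (-96 + G(7))*497 = -496 + (-96 + (12 - 3*7))*497 = -496 + (-96 + (12 - 21))*497 = -496 + (-96 - 9)*497 = -496 - 105*497 = -496 - 52185 = -52681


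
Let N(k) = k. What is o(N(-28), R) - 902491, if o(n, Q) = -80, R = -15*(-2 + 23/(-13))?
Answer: -902571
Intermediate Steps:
R = 735/13 (R = -15*(-2 + 23*(-1/13)) = -15*(-2 - 23/13) = -15*(-49/13) = 735/13 ≈ 56.538)
o(N(-28), R) - 902491 = -80 - 902491 = -902571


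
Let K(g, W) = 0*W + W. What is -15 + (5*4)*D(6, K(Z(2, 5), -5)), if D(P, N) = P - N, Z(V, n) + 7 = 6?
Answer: 205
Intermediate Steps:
Z(V, n) = -1 (Z(V, n) = -7 + 6 = -1)
K(g, W) = W (K(g, W) = 0 + W = W)
-15 + (5*4)*D(6, K(Z(2, 5), -5)) = -15 + (5*4)*(6 - 1*(-5)) = -15 + 20*(6 + 5) = -15 + 20*11 = -15 + 220 = 205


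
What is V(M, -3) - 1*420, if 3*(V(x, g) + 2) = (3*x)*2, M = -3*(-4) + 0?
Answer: -398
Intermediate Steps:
M = 12 (M = 12 + 0 = 12)
V(x, g) = -2 + 2*x (V(x, g) = -2 + ((3*x)*2)/3 = -2 + (6*x)/3 = -2 + 2*x)
V(M, -3) - 1*420 = (-2 + 2*12) - 1*420 = (-2 + 24) - 420 = 22 - 420 = -398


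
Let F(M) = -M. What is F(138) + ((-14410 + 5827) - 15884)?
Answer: -24605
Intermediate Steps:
F(138) + ((-14410 + 5827) - 15884) = -1*138 + ((-14410 + 5827) - 15884) = -138 + (-8583 - 15884) = -138 - 24467 = -24605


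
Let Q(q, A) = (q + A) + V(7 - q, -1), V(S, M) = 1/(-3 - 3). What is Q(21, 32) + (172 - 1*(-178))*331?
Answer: 695417/6 ≈ 1.1590e+5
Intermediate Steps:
V(S, M) = -⅙ (V(S, M) = 1/(-6) = -⅙)
Q(q, A) = -⅙ + A + q (Q(q, A) = (q + A) - ⅙ = (A + q) - ⅙ = -⅙ + A + q)
Q(21, 32) + (172 - 1*(-178))*331 = (-⅙ + 32 + 21) + (172 - 1*(-178))*331 = 317/6 + (172 + 178)*331 = 317/6 + 350*331 = 317/6 + 115850 = 695417/6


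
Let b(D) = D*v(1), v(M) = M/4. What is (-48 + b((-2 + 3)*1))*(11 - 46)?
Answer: 6685/4 ≈ 1671.3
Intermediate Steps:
v(M) = M/4 (v(M) = M*(¼) = M/4)
b(D) = D/4 (b(D) = D*((¼)*1) = D*(¼) = D/4)
(-48 + b((-2 + 3)*1))*(11 - 46) = (-48 + ((-2 + 3)*1)/4)*(11 - 46) = (-48 + (1*1)/4)*(-35) = (-48 + (¼)*1)*(-35) = (-48 + ¼)*(-35) = -191/4*(-35) = 6685/4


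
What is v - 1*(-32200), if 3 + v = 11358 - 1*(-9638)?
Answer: 53193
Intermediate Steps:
v = 20993 (v = -3 + (11358 - 1*(-9638)) = -3 + (11358 + 9638) = -3 + 20996 = 20993)
v - 1*(-32200) = 20993 - 1*(-32200) = 20993 + 32200 = 53193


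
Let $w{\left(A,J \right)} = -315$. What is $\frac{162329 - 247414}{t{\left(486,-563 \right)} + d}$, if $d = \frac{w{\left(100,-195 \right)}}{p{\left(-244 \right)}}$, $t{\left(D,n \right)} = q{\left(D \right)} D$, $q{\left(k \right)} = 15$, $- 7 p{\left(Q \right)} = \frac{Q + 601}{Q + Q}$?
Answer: $- \frac{289289}{14538} \approx -19.899$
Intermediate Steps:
$p{\left(Q \right)} = - \frac{601 + Q}{14 Q}$ ($p{\left(Q \right)} = - \frac{\left(Q + 601\right) \frac{1}{Q + Q}}{7} = - \frac{\left(601 + Q\right) \frac{1}{2 Q}}{7} = - \frac{\frac{1}{2} \frac{1}{Q} \left(601 + Q\right)}{7} = - \frac{601 + Q}{14 Q}$)
$t{\left(D,n \right)} = 15 D$
$d = - \frac{51240}{17}$ ($d = - \frac{315}{\frac{1}{14} \frac{1}{-244} \left(-601 - -244\right)} = - \frac{315}{\frac{1}{14} \left(- \frac{1}{244}\right) \left(-601 + 244\right)} = - \frac{315}{\frac{1}{14} \left(- \frac{1}{244}\right) \left(-357\right)} = - \frac{315}{\frac{51}{488}} = \left(-315\right) \frac{488}{51} = - \frac{51240}{17} \approx -3014.1$)
$\frac{162329 - 247414}{t{\left(486,-563 \right)} + d} = \frac{162329 - 247414}{15 \cdot 486 - \frac{51240}{17}} = - \frac{85085}{7290 - \frac{51240}{17}} = - \frac{85085}{\frac{72690}{17}} = \left(-85085\right) \frac{17}{72690} = - \frac{289289}{14538}$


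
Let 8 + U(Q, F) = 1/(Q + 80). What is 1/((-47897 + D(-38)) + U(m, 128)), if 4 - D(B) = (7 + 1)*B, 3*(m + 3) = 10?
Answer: -241/11470874 ≈ -2.1010e-5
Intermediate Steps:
m = ⅓ (m = -3 + (⅓)*10 = -3 + 10/3 = ⅓ ≈ 0.33333)
U(Q, F) = -8 + 1/(80 + Q) (U(Q, F) = -8 + 1/(Q + 80) = -8 + 1/(80 + Q))
D(B) = 4 - 8*B (D(B) = 4 - (7 + 1)*B = 4 - 8*B)
1/((-47897 + D(-38)) + U(m, 128)) = 1/((-47897 + (4 - 8*(-38))) + (-639 - 8*⅓)/(80 + ⅓)) = 1/((-47897 + (4 + 304)) + (-639 - 8/3)/(241/3)) = 1/((-47897 + 308) + (3/241)*(-1925/3)) = 1/(-47589 - 1925/241) = 1/(-11470874/241) = -241/11470874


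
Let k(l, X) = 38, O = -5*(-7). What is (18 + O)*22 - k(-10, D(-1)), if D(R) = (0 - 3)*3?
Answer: 1128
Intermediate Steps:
O = 35
D(R) = -9 (D(R) = -3*3 = -9)
(18 + O)*22 - k(-10, D(-1)) = (18 + 35)*22 - 1*38 = 53*22 - 38 = 1166 - 38 = 1128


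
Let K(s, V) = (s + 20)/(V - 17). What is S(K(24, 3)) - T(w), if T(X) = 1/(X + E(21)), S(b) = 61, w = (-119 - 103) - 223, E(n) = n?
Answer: 25865/424 ≈ 61.002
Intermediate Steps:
w = -445 (w = -222 - 223 = -445)
K(s, V) = (20 + s)/(-17 + V)
T(X) = 1/(21 + X) (T(X) = 1/(X + 21) = 1/(21 + X))
S(K(24, 3)) - T(w) = 61 - 1/(21 - 445) = 61 - 1/(-424) = 61 - 1*(-1/424) = 61 + 1/424 = 25865/424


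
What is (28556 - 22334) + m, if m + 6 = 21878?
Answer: 28094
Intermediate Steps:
m = 21872 (m = -6 + 21878 = 21872)
(28556 - 22334) + m = (28556 - 22334) + 21872 = 6222 + 21872 = 28094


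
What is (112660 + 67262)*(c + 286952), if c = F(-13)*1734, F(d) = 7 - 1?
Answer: 53500886232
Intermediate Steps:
F(d) = 6
c = 10404 (c = 6*1734 = 10404)
(112660 + 67262)*(c + 286952) = (112660 + 67262)*(10404 + 286952) = 179922*297356 = 53500886232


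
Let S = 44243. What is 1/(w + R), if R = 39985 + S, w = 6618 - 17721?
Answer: 1/73125 ≈ 1.3675e-5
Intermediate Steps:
w = -11103
R = 84228 (R = 39985 + 44243 = 84228)
1/(w + R) = 1/(-11103 + 84228) = 1/73125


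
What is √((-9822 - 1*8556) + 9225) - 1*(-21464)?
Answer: 21464 + 9*I*√113 ≈ 21464.0 + 95.671*I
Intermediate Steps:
√((-9822 - 1*8556) + 9225) - 1*(-21464) = √((-9822 - 8556) + 9225) + 21464 = √(-18378 + 9225) + 21464 = √(-9153) + 21464 = 9*I*√113 + 21464 = 21464 + 9*I*√113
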